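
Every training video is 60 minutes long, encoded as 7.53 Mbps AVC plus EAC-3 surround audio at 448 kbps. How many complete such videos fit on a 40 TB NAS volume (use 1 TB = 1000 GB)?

60 min = 3600 s
Audio: 448 kbps = 0.448 Mbps.
Total bitrate: 7.978 Mbps.
Per item: 7.978 Mbps × 3600 s = 28,721 Mb = 3,590 MB.
Capacity: 40 TB = 320,000,000 Mb; 11141.75 items → 11141 complete.

11141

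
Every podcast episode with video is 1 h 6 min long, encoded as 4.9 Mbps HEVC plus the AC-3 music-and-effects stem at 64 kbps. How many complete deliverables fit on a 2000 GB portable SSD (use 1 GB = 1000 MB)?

813

1 h 6 min = 66 min = 3960 s
Audio: 64 kbps = 0.064 Mbps.
Total bitrate: 4.964 Mbps.
Per item: 4.964 Mbps × 3960 s = 19,657 Mb = 2,457 MB.
Capacity: 2000 GB = 16,000,000 Mb; 813.94 items → 813 complete.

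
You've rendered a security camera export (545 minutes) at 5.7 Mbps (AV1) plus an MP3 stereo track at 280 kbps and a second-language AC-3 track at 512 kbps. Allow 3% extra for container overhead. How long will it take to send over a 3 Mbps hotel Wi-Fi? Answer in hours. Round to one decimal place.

20.2 hours

545 min = 32700 s
Audio total: 280 + 512 = 792 kbps = 0.792 Mbps.
Total bitrate: 6.492 Mbps.
File: 6.492 Mbps × 32700 s = 212288.4 Mb.
With 3% container overhead: ×1.03. → 218657.1 Mb.
At 3 Mbps: 218657.1 / 3 = 72885.7 s ≈ 20.2 hours.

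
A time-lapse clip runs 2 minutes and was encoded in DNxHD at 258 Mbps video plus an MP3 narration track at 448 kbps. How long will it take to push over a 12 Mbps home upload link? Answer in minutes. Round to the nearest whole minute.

43 minutes

2 min = 120 s
Audio: 448 kbps = 0.448 Mbps.
Total bitrate: 258.448 Mbps.
File: 258.448 Mbps × 120 s = 31013.8 Mb.
At 12 Mbps: 31013.8 / 12 = 2584.5 s ≈ 43.1 minutes.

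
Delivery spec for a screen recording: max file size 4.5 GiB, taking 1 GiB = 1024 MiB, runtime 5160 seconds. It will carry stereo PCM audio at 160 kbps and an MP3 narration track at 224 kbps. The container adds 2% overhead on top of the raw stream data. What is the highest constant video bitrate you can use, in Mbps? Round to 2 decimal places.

Budget: 4.5 GiB = 38654.7 Mb.
Stream payload after overhead: 38654.7 / 1.02 = 37896.8 Mb.
Total bitrate budget: 37896.8 Mb / 5160 s = 7.344 Mbps.
Audio total: 160 + 224 = 384 kbps = 0.384 Mbps.
Video: 7.344 − 0.384 = 6.960 Mbps.

6.96 Mbps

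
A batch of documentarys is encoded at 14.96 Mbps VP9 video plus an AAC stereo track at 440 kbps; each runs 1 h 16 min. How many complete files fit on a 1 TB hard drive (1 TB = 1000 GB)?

1 h 16 min = 76 min = 4560 s
Audio: 440 kbps = 0.440 Mbps.
Total bitrate: 15.400 Mbps.
Per item: 15.400 Mbps × 4560 s = 70,224 Mb = 8,778 MB.
Capacity: 1 TB = 8,000,000 Mb; 113.92 items → 113 complete.

113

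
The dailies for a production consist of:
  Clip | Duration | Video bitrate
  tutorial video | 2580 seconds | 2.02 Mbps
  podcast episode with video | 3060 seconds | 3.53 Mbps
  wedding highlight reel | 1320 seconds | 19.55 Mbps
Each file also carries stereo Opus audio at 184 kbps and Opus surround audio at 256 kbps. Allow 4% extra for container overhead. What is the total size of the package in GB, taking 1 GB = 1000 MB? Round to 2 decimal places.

5.83 GB

Audio total: 184 + 256 = 440 kbps = 0.440 Mbps.
tutorial video: 2.460 Mbps × 2580 s × 1.04 = 6600.7 Mb
podcast episode with video: 3.970 Mbps × 3060 s × 1.04 = 12634.1 Mb
wedding highlight reel: 19.990 Mbps × 1320 s × 1.04 = 27442.3 Mb
Total: 46677.1 Mb = 5834.6 MB.
= 5.835 GB.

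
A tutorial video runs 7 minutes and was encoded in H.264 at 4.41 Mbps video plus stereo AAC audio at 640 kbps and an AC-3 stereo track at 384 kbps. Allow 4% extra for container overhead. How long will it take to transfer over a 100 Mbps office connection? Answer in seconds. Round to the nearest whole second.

24 seconds

7 min = 420 s
Audio total: 640 + 384 = 1024 kbps = 1.024 Mbps.
Total bitrate: 5.434 Mbps.
File: 5.434 Mbps × 420 s = 2282.3 Mb.
With 4% container overhead: ×1.04. → 2373.6 Mb.
At 100 Mbps: 2373.6 / 100 = 23.7 s ≈ 23.7 seconds.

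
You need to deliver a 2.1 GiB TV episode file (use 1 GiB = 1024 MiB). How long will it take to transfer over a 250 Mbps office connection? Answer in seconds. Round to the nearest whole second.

72 seconds

File: 2.1 GiB = 18038.9 Mb.
At 250 Mbps: 18038.9 / 250 = 72.2 s ≈ 72.2 seconds.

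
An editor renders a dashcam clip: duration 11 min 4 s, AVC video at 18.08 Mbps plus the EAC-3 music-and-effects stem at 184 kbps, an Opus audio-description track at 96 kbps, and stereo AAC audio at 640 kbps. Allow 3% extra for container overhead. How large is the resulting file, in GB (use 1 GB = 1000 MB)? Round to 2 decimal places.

11 min 4 s = 664 s
Audio total: 184 + 96 + 640 = 920 kbps = 0.920 Mbps.
Total bitrate: 18.08 + 0.920 = 19.000 Mbps.
Stream data: 19.000 Mbps × 664 s = 12616.0 Mb.
With 3% container overhead: ×1.03.
12,994 Mb ÷ 8 = 1,624 MB → 1.624 GB.

1.62 GB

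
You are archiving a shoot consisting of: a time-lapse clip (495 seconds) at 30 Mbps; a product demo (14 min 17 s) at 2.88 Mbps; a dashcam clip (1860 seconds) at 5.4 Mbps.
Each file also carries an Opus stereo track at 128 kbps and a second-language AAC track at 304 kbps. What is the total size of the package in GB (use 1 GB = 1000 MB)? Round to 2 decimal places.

3.59 GB

Audio total: 128 + 304 = 432 kbps = 0.432 Mbps.
time-lapse clip: 30.432 Mbps × 495 s = 15063.8 Mb
product demo: 3.312 Mbps × 857 s = 2838.4 Mb
dashcam clip: 5.832 Mbps × 1860 s = 10847.5 Mb
Total: 28749.7 Mb = 3593.7 MB.
= 3.594 GB.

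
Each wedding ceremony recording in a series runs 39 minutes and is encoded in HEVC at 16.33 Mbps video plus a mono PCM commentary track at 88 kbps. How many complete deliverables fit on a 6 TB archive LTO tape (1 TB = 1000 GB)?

1249

39 min = 2340 s
Audio: 88 kbps = 0.088 Mbps.
Total bitrate: 16.418 Mbps.
Per item: 16.418 Mbps × 2340 s = 38,418 Mb = 4,802 MB.
Capacity: 6 TB = 48,000,000 Mb; 1249.41 items → 1249 complete.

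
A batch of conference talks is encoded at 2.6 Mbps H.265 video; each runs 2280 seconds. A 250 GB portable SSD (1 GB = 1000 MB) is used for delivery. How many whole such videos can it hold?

Per item: 2.600 Mbps × 2280 s = 5,928 Mb = 741.0 MB.
Capacity: 250 GB = 2,000,000 Mb; 337.38 items → 337 complete.

337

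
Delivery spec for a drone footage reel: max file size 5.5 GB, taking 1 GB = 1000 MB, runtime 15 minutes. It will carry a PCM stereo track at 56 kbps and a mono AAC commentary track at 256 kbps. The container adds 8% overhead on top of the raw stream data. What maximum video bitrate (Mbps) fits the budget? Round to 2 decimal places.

44.96 Mbps

Budget: 5.5 GB = 44000.0 Mb.
Stream payload after overhead: 44000.0 / 1.08 = 40740.7 Mb.
15 min = 900 s
Total bitrate budget: 40740.7 Mb / 900 s = 45.267 Mbps.
Audio total: 56 + 256 = 312 kbps = 0.312 Mbps.
Video: 45.267 − 0.312 = 44.955 Mbps.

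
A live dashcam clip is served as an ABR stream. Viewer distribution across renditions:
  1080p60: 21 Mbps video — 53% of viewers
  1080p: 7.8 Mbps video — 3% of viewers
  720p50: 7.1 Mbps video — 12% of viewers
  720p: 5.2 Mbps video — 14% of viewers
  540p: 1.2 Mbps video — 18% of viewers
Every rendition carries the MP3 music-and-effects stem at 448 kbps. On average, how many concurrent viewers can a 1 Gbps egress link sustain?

Audio: 448 kbps = 0.448 Mbps.
Average per-viewer bitrate: 0.53×21.448 + 0.03×8.248 + 0.12×7.548 + 0.14×5.648 + 0.18×1.648 = 13.608 Mbps.
1 Gbps = 1,000 Mbps; 1,000 / 13.608 = 73.49 → 73.

73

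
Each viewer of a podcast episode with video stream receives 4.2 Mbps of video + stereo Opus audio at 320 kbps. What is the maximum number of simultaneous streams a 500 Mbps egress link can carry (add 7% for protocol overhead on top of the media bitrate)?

Audio: 320 kbps = 0.320 Mbps.
Per-viewer media rate: 4.520 Mbps.
On the wire with 7% overhead: 4.836 Mbps.
500 Mbps = 500.0 Mbps; 500.0 / 4.836 = 103.38 → 103 viewers.

103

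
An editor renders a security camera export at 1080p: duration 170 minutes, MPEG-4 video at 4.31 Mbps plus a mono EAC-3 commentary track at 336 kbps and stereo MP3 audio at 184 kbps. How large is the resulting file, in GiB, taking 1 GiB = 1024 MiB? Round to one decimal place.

5.7 GiB

170 min = 10200 s
Audio total: 336 + 184 = 520 kbps = 0.520 Mbps.
Total bitrate: 4.31 + 0.520 = 4.830 Mbps.
Stream data: 4.830 Mbps × 10200 s = 49266.0 Mb.
49,266 Mb = 6,158,250,000 bytes ÷ 1,073,741,824 = 5.735 GiB.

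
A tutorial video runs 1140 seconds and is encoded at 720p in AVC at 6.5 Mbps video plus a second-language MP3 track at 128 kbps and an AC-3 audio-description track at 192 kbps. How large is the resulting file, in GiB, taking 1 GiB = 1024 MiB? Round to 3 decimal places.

Audio total: 128 + 192 = 320 kbps = 0.320 Mbps.
Total bitrate: 6.5 + 0.320 = 6.820 Mbps.
Stream data: 6.820 Mbps × 1140 s = 7774.8 Mb.
7,775 Mb = 971,850,000 bytes ÷ 1,073,741,824 = 0.9051 GiB.

0.905 GiB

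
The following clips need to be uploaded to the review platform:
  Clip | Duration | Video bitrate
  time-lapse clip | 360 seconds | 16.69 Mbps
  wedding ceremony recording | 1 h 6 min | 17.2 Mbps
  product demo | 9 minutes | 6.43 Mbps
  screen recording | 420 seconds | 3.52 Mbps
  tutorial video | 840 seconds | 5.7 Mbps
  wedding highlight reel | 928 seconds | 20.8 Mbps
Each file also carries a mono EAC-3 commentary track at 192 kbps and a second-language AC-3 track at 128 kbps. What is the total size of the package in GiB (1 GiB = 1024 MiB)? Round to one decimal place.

Audio total: 192 + 128 = 320 kbps = 0.320 Mbps.
time-lapse clip: 17.010 Mbps × 360 s = 6123.6 Mb
wedding ceremony recording: 17.520 Mbps × 3960 s = 69379.2 Mb
product demo: 6.750 Mbps × 540 s = 3645.0 Mb
screen recording: 3.840 Mbps × 420 s = 1612.8 Mb
tutorial video: 6.020 Mbps × 840 s = 5056.8 Mb
wedding highlight reel: 21.120 Mbps × 928 s = 19599.4 Mb
Total: 105416.8 Mb = 13177.1 MB.
= 12.27 GiB.

12.3 GiB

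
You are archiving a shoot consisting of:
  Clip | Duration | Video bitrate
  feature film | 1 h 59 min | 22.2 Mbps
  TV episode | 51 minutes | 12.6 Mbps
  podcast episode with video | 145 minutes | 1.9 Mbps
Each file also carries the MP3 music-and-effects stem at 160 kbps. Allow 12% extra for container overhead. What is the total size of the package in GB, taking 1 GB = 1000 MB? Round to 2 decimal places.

30.33 GB

Audio: 160 kbps = 0.160 Mbps.
feature film: 22.360 Mbps × 7140 s × 1.12 = 178808.4 Mb
TV episode: 12.760 Mbps × 3060 s × 1.12 = 43731.1 Mb
podcast episode with video: 2.060 Mbps × 8700 s × 1.12 = 20072.6 Mb
Total: 242612.2 Mb = 30326.5 MB.
= 30.33 GB.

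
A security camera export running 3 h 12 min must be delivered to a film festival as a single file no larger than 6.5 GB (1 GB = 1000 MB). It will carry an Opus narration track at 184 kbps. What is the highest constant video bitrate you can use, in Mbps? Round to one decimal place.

4.3 Mbps

Budget: 6.5 GB = 52000.0 Mb.
3 h 12 min = 192 min = 11520 s
Total bitrate budget: 52000.0 Mb / 11520 s = 4.514 Mbps.
Audio: 184 kbps = 0.184 Mbps.
Video: 4.514 − 0.184 = 4.330 Mbps.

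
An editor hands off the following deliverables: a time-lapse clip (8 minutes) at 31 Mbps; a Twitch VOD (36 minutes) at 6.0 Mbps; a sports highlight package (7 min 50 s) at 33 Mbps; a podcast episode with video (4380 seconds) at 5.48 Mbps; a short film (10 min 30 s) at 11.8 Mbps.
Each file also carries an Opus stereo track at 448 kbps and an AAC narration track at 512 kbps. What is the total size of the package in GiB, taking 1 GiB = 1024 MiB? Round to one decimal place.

Audio total: 448 + 512 = 960 kbps = 0.960 Mbps.
time-lapse clip: 31.960 Mbps × 480 s = 15340.8 Mb
Twitch VOD: 6.960 Mbps × 2160 s = 15033.6 Mb
sports highlight package: 33.960 Mbps × 470 s = 15961.2 Mb
podcast episode with video: 6.440 Mbps × 4380 s = 28207.2 Mb
short film: 12.760 Mbps × 630 s = 8038.8 Mb
Total: 82581.6 Mb = 10322.7 MB.
= 9.614 GiB.

9.6 GiB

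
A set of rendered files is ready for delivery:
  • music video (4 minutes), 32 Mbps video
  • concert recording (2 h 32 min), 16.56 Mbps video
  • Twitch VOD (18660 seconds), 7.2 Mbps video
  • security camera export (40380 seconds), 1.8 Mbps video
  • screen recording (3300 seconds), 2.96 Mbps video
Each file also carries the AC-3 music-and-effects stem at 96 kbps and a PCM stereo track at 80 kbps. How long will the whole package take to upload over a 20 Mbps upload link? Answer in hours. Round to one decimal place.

Audio total: 96 + 80 = 176 kbps = 0.176 Mbps.
music video: 32.176 Mbps × 240 s = 7722.2 Mb
concert recording: 16.736 Mbps × 9120 s = 152632.3 Mb
Twitch VOD: 7.376 Mbps × 18660 s = 137636.2 Mb
security camera export: 1.976 Mbps × 40380 s = 79790.9 Mb
screen recording: 3.136 Mbps × 3300 s = 10348.8 Mb
Total: 388130.4 Mb = 48516.3 MB.
At 20 Mbps: 388130.4 / 20 = 19407 s ≈ 5.39 hours.

5.4 hours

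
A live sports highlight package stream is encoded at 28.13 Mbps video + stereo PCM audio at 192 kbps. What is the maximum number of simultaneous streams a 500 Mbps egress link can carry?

Audio: 192 kbps = 0.192 Mbps.
Per-viewer media rate: 28.322 Mbps.
500 Mbps = 500.0 Mbps; 500.0 / 28.322 = 17.65 → 17 viewers.

17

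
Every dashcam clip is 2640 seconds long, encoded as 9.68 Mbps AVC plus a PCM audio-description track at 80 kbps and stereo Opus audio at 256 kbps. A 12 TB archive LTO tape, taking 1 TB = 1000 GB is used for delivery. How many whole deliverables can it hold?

Audio total: 80 + 256 = 336 kbps = 0.336 Mbps.
Total bitrate: 10.016 Mbps.
Per item: 10.016 Mbps × 2640 s = 26,442 Mb = 3,305 MB.
Capacity: 12 TB = 96,000,000 Mb; 3630.55 items → 3630 complete.

3630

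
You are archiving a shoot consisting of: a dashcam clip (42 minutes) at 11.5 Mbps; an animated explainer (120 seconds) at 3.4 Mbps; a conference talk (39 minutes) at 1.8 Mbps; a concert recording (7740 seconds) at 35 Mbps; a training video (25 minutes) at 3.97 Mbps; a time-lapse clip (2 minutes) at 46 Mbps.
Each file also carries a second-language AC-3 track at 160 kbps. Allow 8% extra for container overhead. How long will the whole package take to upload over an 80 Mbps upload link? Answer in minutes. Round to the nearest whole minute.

72 minutes

Audio: 160 kbps = 0.160 Mbps.
dashcam clip: 11.660 Mbps × 2520 s × 1.08 = 31733.9 Mb
animated explainer: 3.560 Mbps × 120 s × 1.08 = 461.4 Mb
conference talk: 1.960 Mbps × 2340 s × 1.08 = 4953.3 Mb
concert recording: 35.160 Mbps × 7740 s × 1.08 = 293909.5 Mb
training video: 4.130 Mbps × 1500 s × 1.08 = 6690.6 Mb
time-lapse clip: 46.160 Mbps × 120 s × 1.08 = 5982.3 Mb
Total: 343731.0 Mb = 42966.4 MB.
At 80 Mbps: 343731.0 / 80 = 4297 s ≈ 71.6 minutes.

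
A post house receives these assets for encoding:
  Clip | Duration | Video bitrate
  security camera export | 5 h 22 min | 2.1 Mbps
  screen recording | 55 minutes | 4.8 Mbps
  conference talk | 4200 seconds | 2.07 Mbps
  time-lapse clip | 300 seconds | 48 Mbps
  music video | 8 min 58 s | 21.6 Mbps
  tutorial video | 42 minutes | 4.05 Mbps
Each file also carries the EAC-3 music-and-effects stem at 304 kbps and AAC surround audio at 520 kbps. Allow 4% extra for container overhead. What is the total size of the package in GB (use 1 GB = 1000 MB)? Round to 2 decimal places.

Audio total: 304 + 520 = 824 kbps = 0.824 Mbps.
security camera export: 2.924 Mbps × 19320 s × 1.04 = 58751.3 Mb
screen recording: 5.624 Mbps × 3300 s × 1.04 = 19301.6 Mb
conference talk: 2.894 Mbps × 4200 s × 1.04 = 12641.0 Mb
time-lapse clip: 48.824 Mbps × 300 s × 1.04 = 15233.1 Mb
music video: 22.424 Mbps × 538 s × 1.04 = 12546.7 Mb
tutorial video: 4.874 Mbps × 2520 s × 1.04 = 12773.8 Mb
Total: 131247.5 Mb = 16405.9 MB.
= 16.41 GB.

16.41 GB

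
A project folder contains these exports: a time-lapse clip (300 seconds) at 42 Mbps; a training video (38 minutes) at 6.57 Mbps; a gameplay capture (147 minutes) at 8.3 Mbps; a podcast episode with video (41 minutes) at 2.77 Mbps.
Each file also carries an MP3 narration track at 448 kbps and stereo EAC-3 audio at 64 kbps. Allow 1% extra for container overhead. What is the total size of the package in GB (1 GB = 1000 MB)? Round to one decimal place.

14.5 GB

Audio total: 448 + 64 = 512 kbps = 0.512 Mbps.
time-lapse clip: 42.512 Mbps × 300 s × 1.01 = 12881.1 Mb
training video: 7.082 Mbps × 2280 s × 1.01 = 16308.4 Mb
gameplay capture: 8.812 Mbps × 8820 s × 1.01 = 78499.1 Mb
podcast episode with video: 3.282 Mbps × 2460 s × 1.01 = 8154.5 Mb
Total: 115843.1 Mb = 14480.4 MB.
= 14.48 GB.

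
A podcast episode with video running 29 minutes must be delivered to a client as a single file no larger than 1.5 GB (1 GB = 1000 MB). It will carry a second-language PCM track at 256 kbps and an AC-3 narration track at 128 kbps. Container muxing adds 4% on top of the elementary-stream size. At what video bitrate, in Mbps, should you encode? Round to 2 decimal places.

Budget: 1.5 GB = 12000.0 Mb.
Stream payload after overhead: 12000.0 / 1.04 = 11538.5 Mb.
29 min = 1740 s
Total bitrate budget: 11538.5 Mb / 1740 s = 6.631 Mbps.
Audio total: 256 + 128 = 384 kbps = 0.384 Mbps.
Video: 6.631 − 0.384 = 6.247 Mbps.

6.25 Mbps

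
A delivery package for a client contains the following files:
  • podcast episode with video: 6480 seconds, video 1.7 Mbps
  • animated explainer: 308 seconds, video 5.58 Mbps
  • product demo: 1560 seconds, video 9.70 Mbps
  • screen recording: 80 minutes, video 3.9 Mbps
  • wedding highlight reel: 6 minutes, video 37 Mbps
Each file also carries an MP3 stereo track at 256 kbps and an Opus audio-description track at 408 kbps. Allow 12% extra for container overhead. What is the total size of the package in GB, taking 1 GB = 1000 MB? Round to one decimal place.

9.6 GB

Audio total: 256 + 408 = 664 kbps = 0.664 Mbps.
podcast episode with video: 2.364 Mbps × 6480 s × 1.12 = 17157.0 Mb
animated explainer: 6.244 Mbps × 308 s × 1.12 = 2153.9 Mb
product demo: 10.364 Mbps × 1560 s × 1.12 = 18108.0 Mb
screen recording: 4.564 Mbps × 4800 s × 1.12 = 24536.1 Mb
wedding highlight reel: 37.664 Mbps × 360 s × 1.12 = 15186.1 Mb
Total: 77141.1 Mb = 9642.6 MB.
= 9.643 GB.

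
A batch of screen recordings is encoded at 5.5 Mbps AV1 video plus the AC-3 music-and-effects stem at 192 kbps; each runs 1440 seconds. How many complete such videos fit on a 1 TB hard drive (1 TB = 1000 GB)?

Audio: 192 kbps = 0.192 Mbps.
Total bitrate: 5.692 Mbps.
Per item: 5.692 Mbps × 1440 s = 8,196 Mb = 1,025 MB.
Capacity: 1 TB = 8,000,000 Mb; 976.03 items → 976 complete.

976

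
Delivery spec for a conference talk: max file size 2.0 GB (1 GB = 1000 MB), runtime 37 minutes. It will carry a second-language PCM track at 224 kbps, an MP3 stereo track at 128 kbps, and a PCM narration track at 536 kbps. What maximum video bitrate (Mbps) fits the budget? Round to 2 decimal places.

6.32 Mbps

Budget: 2.0 GB = 16000.0 Mb.
37 min = 2220 s
Total bitrate budget: 16000.0 Mb / 2220 s = 7.207 Mbps.
Audio total: 224 + 128 + 536 = 888 kbps = 0.888 Mbps.
Video: 7.207 − 0.888 = 6.319 Mbps.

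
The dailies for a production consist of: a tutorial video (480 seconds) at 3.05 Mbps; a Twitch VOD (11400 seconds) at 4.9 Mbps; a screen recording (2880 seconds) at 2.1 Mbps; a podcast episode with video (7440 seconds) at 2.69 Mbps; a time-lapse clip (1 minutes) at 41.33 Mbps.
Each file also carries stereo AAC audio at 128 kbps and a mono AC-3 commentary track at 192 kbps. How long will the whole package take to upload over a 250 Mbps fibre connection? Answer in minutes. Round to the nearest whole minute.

Audio total: 128 + 192 = 320 kbps = 0.320 Mbps.
tutorial video: 3.370 Mbps × 480 s = 1617.6 Mb
Twitch VOD: 5.220 Mbps × 11400 s = 59508.0 Mb
screen recording: 2.420 Mbps × 2880 s = 6969.6 Mb
podcast episode with video: 3.010 Mbps × 7440 s = 22394.4 Mb
time-lapse clip: 41.650 Mbps × 60 s = 2499.0 Mb
Total: 92988.6 Mb = 11623.6 MB.
At 250 Mbps: 92988.6 / 250 = 372 s ≈ 6.2 minutes.

6 minutes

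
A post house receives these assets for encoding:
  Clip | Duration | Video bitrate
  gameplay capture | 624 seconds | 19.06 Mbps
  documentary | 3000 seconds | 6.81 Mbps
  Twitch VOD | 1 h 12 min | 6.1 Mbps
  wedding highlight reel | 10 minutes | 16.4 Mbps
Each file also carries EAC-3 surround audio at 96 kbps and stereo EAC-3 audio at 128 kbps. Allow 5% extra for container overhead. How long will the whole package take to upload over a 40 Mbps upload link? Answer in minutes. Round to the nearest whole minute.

Audio total: 96 + 128 = 224 kbps = 0.224 Mbps.
gameplay capture: 19.284 Mbps × 624 s × 1.05 = 12634.9 Mb
documentary: 7.034 Mbps × 3000 s × 1.05 = 22157.1 Mb
Twitch VOD: 6.324 Mbps × 4320 s × 1.05 = 28685.7 Mb
wedding highlight reel: 16.624 Mbps × 600 s × 1.05 = 10473.1 Mb
Total: 73950.8 Mb = 9243.8 MB.
At 40 Mbps: 73950.8 / 40 = 1849 s ≈ 30.8 minutes.

31 minutes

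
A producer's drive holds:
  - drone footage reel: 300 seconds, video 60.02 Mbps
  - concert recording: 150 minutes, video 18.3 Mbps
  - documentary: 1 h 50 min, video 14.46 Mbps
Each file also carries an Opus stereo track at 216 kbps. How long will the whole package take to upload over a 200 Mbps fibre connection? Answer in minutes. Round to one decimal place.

Audio: 216 kbps = 0.216 Mbps.
drone footage reel: 60.236 Mbps × 300 s = 18070.8 Mb
concert recording: 18.516 Mbps × 9000 s = 166644.0 Mb
documentary: 14.676 Mbps × 6600 s = 96861.6 Mb
Total: 281576.4 Mb = 35197.1 MB.
At 200 Mbps: 281576.4 / 200 = 1408 s ≈ 23.5 minutes.

23.5 minutes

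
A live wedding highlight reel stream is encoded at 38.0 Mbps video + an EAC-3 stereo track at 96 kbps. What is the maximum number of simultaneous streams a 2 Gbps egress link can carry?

52

Audio: 96 kbps = 0.096 Mbps.
Per-viewer media rate: 38.096 Mbps.
2 Gbps = 2,000 Mbps; 2,000 / 38.096 = 52.50 → 52 viewers.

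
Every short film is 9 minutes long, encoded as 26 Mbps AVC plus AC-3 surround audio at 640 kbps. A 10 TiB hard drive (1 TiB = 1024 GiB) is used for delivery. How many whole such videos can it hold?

6114

9 min = 540 s
Audio: 640 kbps = 0.640 Mbps.
Total bitrate: 26.640 Mbps.
Per item: 26.640 Mbps × 540 s = 14,386 Mb = 1,798 MB.
Capacity: 10 TiB = 87,960,930 Mb; 6114.51 items → 6114 complete.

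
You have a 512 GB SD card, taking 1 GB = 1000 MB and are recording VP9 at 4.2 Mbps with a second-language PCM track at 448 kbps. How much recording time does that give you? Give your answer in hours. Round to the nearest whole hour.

245 hours

Audio: 448 kbps = 0.448 Mbps.
Total bitrate: 4.2 + 0.448 = 4.648 Mbps.
Capacity: 512 GB = 4,096,000 Mb.
Recording time: 4,096,000 / 4.648 = 881,239 s ≈ 245 hours.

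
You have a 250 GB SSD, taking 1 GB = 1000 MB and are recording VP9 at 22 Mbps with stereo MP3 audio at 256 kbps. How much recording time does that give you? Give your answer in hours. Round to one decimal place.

25.0 hours

Audio: 256 kbps = 0.256 Mbps.
Total bitrate: 22 + 0.256 = 22.256 Mbps.
Capacity: 250 GB = 2,000,000 Mb.
Recording time: 2,000,000 / 22.256 = 89,863 s ≈ 25.0 hours.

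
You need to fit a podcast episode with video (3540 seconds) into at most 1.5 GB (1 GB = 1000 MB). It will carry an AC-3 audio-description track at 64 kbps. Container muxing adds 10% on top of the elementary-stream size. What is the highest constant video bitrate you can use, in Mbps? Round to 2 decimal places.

3.02 Mbps

Budget: 1.5 GB = 12000.0 Mb.
Stream payload after overhead: 12000.0 / 1.10 = 10909.1 Mb.
Total bitrate budget: 10909.1 Mb / 3540 s = 3.082 Mbps.
Audio: 64 kbps = 0.064 Mbps.
Video: 3.082 − 0.064 = 3.018 Mbps.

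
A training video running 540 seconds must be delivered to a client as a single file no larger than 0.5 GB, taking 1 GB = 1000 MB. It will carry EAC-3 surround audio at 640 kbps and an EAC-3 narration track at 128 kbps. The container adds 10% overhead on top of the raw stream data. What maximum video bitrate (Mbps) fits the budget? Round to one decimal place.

Budget: 0.5 GB = 4000.0 Mb.
Stream payload after overhead: 4000.0 / 1.10 = 3636.4 Mb.
Total bitrate budget: 3636.4 Mb / 540 s = 6.734 Mbps.
Audio total: 640 + 128 = 768 kbps = 0.768 Mbps.
Video: 6.734 − 0.768 = 5.966 Mbps.

6.0 Mbps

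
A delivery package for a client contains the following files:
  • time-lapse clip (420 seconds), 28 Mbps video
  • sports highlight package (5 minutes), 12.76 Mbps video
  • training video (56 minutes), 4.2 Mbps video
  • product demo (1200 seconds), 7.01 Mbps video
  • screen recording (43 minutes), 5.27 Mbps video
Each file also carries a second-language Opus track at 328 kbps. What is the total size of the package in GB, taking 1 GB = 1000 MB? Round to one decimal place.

6.8 GB

Audio: 328 kbps = 0.328 Mbps.
time-lapse clip: 28.328 Mbps × 420 s = 11897.8 Mb
sports highlight package: 13.088 Mbps × 300 s = 3926.4 Mb
training video: 4.528 Mbps × 3360 s = 15214.1 Mb
product demo: 7.338 Mbps × 1200 s = 8805.6 Mb
screen recording: 5.598 Mbps × 2580 s = 14442.8 Mb
Total: 54286.7 Mb = 6785.8 MB.
= 6.786 GB.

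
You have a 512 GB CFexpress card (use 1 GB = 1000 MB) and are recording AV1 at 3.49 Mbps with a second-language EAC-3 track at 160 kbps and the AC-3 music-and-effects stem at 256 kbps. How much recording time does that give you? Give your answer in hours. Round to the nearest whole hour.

Audio total: 160 + 256 = 416 kbps = 0.416 Mbps.
Total bitrate: 3.49 + 0.416 = 3.906 Mbps.
Capacity: 512 GB = 4,096,000 Mb.
Recording time: 4,096,000 / 3.906 = 1,048,643 s ≈ 291 hours.

291 hours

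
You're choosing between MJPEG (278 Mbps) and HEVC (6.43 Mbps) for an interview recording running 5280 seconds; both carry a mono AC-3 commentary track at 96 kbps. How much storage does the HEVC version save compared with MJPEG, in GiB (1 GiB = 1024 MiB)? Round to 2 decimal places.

166.93 GiB

Audio: 96 kbps = 0.096 Mbps.
MJPEG: 278.096 Mbps × 5280 s = 1468346.9 Mb = 170.938 GiB.
HEVC: 6.526 Mbps × 5280 s = 34457.3 Mb = 4.011 GiB.
Saving: 170.938 − 4.011 = 166.927 GiB.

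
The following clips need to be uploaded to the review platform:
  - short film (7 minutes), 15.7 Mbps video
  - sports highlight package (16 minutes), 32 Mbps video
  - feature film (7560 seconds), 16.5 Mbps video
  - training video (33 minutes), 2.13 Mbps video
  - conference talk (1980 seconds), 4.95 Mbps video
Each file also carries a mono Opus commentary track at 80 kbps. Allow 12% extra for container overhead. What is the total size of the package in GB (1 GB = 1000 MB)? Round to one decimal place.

24.8 GB

Audio: 80 kbps = 0.080 Mbps.
short film: 15.780 Mbps × 420 s × 1.12 = 7422.9 Mb
sports highlight package: 32.080 Mbps × 960 s × 1.12 = 34492.4 Mb
feature film: 16.580 Mbps × 7560 s × 1.12 = 140386.2 Mb
training video: 2.210 Mbps × 1980 s × 1.12 = 4900.9 Mb
conference talk: 5.030 Mbps × 1980 s × 1.12 = 11154.5 Mb
Total: 198356.9 Mb = 24794.6 MB.
= 24.79 GB.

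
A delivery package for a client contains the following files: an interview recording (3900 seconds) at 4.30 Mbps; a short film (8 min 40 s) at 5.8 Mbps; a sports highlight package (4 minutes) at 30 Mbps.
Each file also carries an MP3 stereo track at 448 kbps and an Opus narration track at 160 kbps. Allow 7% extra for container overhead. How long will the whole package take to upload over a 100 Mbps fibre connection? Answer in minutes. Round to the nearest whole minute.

Audio total: 448 + 160 = 608 kbps = 0.608 Mbps.
interview recording: 4.908 Mbps × 3900 s × 1.07 = 20481.1 Mb
short film: 6.408 Mbps × 520 s × 1.07 = 3565.4 Mb
sports highlight package: 30.608 Mbps × 240 s × 1.07 = 7860.1 Mb
Total: 31906.6 Mb = 3988.3 MB.
At 100 Mbps: 31906.6 / 100 = 319 s ≈ 5.32 minutes.

5 minutes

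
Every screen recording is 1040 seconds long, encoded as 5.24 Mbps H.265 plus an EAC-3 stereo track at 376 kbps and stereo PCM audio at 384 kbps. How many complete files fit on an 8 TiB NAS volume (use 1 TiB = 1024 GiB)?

11277

Audio total: 376 + 384 = 760 kbps = 0.760 Mbps.
Total bitrate: 6.000 Mbps.
Per item: 6.000 Mbps × 1040 s = 6,240 Mb = 780.0 MB.
Capacity: 8 TiB = 70,368,744 Mb; 11277.04 items → 11277 complete.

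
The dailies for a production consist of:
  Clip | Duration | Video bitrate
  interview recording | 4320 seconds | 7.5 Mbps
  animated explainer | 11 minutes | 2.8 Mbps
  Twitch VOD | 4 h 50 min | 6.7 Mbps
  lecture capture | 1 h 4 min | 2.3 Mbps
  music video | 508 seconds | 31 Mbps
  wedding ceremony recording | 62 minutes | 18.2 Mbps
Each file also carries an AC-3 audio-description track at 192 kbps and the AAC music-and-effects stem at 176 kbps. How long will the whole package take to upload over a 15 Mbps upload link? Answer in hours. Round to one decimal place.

4.7 hours

Audio total: 192 + 176 = 368 kbps = 0.368 Mbps.
interview recording: 7.868 Mbps × 4320 s = 33989.8 Mb
animated explainer: 3.168 Mbps × 660 s = 2090.9 Mb
Twitch VOD: 7.068 Mbps × 17400 s = 122983.2 Mb
lecture capture: 2.668 Mbps × 3840 s = 10245.1 Mb
music video: 31.368 Mbps × 508 s = 15934.9 Mb
wedding ceremony recording: 18.568 Mbps × 3720 s = 69073.0 Mb
Total: 254316.9 Mb = 31789.6 MB.
At 15 Mbps: 254316.9 / 15 = 16954 s ≈ 4.71 hours.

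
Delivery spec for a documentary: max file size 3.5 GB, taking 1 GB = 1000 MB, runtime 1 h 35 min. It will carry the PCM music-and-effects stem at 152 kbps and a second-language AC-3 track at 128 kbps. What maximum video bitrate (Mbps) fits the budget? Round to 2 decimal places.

4.63 Mbps

Budget: 3.5 GB = 28000.0 Mb.
1 h 35 min = 95 min = 5700 s
Total bitrate budget: 28000.0 Mb / 5700 s = 4.912 Mbps.
Audio total: 152 + 128 = 280 kbps = 0.280 Mbps.
Video: 4.912 − 0.280 = 4.632 Mbps.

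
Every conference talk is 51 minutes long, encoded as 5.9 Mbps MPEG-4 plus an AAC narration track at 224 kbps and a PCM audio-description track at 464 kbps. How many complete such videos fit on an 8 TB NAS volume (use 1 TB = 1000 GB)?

3174

51 min = 3060 s
Audio total: 224 + 464 = 688 kbps = 0.688 Mbps.
Total bitrate: 6.588 Mbps.
Per item: 6.588 Mbps × 3060 s = 20,159 Mb = 2,520 MB.
Capacity: 8 TB = 64,000,000 Mb; 3174.72 items → 3174 complete.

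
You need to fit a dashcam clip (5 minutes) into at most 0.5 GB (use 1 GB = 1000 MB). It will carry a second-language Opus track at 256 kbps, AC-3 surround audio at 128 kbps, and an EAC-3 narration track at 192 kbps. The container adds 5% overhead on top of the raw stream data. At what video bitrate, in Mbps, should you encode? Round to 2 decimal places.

Budget: 0.5 GB = 4000.0 Mb.
Stream payload after overhead: 4000.0 / 1.05 = 3809.5 Mb.
5 min = 300 s
Total bitrate budget: 3809.5 Mb / 300 s = 12.698 Mbps.
Audio total: 256 + 128 + 192 = 576 kbps = 0.576 Mbps.
Video: 12.698 − 0.576 = 12.122 Mbps.

12.12 Mbps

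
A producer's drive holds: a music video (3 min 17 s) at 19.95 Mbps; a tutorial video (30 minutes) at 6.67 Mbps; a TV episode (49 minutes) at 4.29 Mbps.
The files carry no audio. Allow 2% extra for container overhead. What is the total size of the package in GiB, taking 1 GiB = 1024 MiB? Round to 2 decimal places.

music video: 19.950 Mbps × 197 s × 1.02 = 4008.8 Mb
tutorial video: 6.670 Mbps × 1800 s × 1.02 = 12246.1 Mb
TV episode: 4.290 Mbps × 2940 s × 1.02 = 12864.9 Mb
Total: 29119.7 Mb = 3640.0 MB.
= 3.390 GiB.

3.39 GiB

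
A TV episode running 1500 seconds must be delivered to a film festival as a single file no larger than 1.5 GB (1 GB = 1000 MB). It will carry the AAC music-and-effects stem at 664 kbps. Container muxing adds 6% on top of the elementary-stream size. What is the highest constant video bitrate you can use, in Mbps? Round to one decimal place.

Budget: 1.5 GB = 12000.0 Mb.
Stream payload after overhead: 12000.0 / 1.06 = 11320.8 Mb.
Total bitrate budget: 11320.8 Mb / 1500 s = 7.547 Mbps.
Audio: 664 kbps = 0.664 Mbps.
Video: 7.547 − 0.664 = 6.883 Mbps.

6.9 Mbps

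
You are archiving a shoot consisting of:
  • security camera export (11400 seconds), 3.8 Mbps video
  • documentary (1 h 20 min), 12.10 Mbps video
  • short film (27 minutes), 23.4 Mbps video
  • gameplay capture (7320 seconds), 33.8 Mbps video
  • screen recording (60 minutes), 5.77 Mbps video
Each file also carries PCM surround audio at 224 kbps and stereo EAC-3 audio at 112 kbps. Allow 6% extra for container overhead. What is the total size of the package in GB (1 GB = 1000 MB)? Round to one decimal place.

Audio total: 224 + 112 = 336 kbps = 0.336 Mbps.
security camera export: 4.136 Mbps × 11400 s × 1.06 = 49979.4 Mb
documentary: 12.436 Mbps × 4800 s × 1.06 = 63274.4 Mb
short film: 23.736 Mbps × 1620 s × 1.06 = 40759.5 Mb
gameplay capture: 34.136 Mbps × 7320 s × 1.06 = 264868.1 Mb
screen recording: 6.106 Mbps × 3600 s × 1.06 = 23300.5 Mb
Total: 442181.8 Mb = 55272.7 MB.
= 55.27 GB.

55.3 GB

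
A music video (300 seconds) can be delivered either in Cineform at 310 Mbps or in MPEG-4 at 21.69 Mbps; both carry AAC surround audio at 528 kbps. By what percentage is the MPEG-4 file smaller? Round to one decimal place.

92.8%

Audio: 528 kbps = 0.528 Mbps.
Cineform: 310.528 Mbps × 300 s = 93158.4 Mb = 10.845 GiB.
MPEG-4: 22.218 Mbps × 300 s = 6665.4 Mb = 0.776 GiB.
Reduction: (1 − 0.776/10.845) × 100 = 92.85%.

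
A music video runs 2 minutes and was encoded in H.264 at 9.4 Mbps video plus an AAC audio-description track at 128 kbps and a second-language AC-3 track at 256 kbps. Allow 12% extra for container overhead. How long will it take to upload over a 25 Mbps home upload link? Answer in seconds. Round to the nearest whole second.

53 seconds

2 min = 120 s
Audio total: 128 + 256 = 384 kbps = 0.384 Mbps.
Total bitrate: 9.784 Mbps.
File: 9.784 Mbps × 120 s = 1174.1 Mb.
With 12% container overhead: ×1.12. → 1315.0 Mb.
At 25 Mbps: 1315.0 / 25 = 52.6 s ≈ 52.6 seconds.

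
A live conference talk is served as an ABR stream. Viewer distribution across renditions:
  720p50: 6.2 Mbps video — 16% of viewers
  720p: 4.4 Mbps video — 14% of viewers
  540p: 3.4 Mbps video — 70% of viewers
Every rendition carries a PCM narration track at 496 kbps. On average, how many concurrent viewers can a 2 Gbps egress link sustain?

446

Audio: 496 kbps = 0.496 Mbps.
Average per-viewer bitrate: 0.16×6.696 + 0.14×4.896 + 0.70×3.896 = 4.484 Mbps.
2 Gbps = 2,000 Mbps; 2,000 / 4.484 = 446.03 → 446.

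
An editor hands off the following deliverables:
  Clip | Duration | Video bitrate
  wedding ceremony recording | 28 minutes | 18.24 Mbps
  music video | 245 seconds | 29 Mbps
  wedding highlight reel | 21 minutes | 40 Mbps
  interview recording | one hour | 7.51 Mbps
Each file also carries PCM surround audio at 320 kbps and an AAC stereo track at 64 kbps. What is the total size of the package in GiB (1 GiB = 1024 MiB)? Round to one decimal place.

13.7 GiB

Audio total: 320 + 64 = 384 kbps = 0.384 Mbps.
wedding ceremony recording: 18.624 Mbps × 1680 s = 31288.3 Mb
music video: 29.384 Mbps × 245 s = 7199.1 Mb
wedding highlight reel: 40.384 Mbps × 1260 s = 50883.8 Mb
interview recording: 7.894 Mbps × 3600 s = 28418.4 Mb
Total: 117789.6 Mb = 14723.7 MB.
= 13.71 GiB.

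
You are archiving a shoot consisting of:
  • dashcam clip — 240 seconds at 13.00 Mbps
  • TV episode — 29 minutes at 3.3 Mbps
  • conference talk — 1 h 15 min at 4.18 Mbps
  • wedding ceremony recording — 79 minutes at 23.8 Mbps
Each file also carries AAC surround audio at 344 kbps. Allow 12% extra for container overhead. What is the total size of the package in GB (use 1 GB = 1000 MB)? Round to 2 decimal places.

20.21 GB

Audio: 344 kbps = 0.344 Mbps.
dashcam clip: 13.344 Mbps × 240 s × 1.12 = 3586.9 Mb
TV episode: 3.644 Mbps × 1740 s × 1.12 = 7101.4 Mb
conference talk: 4.524 Mbps × 4500 s × 1.12 = 22801.0 Mb
wedding ceremony recording: 24.144 Mbps × 4740 s × 1.12 = 128175.7 Mb
Total: 161664.9 Mb = 20208.1 MB.
= 20.21 GB.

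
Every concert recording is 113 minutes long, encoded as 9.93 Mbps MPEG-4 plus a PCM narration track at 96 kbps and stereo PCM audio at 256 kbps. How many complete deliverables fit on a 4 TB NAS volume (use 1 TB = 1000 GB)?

113 min = 6780 s
Audio total: 96 + 256 = 352 kbps = 0.352 Mbps.
Total bitrate: 10.282 Mbps.
Per item: 10.282 Mbps × 6780 s = 69,712 Mb = 8,714 MB.
Capacity: 4 TB = 32,000,000 Mb; 459.03 items → 459 complete.

459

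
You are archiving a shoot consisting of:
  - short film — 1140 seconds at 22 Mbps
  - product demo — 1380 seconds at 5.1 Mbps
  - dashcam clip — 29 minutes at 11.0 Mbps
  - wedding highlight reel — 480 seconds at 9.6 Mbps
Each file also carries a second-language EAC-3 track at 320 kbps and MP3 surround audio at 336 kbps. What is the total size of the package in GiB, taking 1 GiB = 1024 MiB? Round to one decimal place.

Audio total: 320 + 336 = 656 kbps = 0.656 Mbps.
short film: 22.656 Mbps × 1140 s = 25827.8 Mb
product demo: 5.756 Mbps × 1380 s = 7943.3 Mb
dashcam clip: 11.656 Mbps × 1740 s = 20281.4 Mb
wedding highlight reel: 10.256 Mbps × 480 s = 4922.9 Mb
Total: 58975.4 Mb = 7371.9 MB.
= 6.866 GiB.

6.9 GiB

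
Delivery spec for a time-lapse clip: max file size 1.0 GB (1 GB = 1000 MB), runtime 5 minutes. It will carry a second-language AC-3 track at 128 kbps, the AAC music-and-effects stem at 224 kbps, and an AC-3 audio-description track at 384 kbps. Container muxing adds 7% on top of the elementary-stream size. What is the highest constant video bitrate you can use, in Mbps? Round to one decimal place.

24.2 Mbps

Budget: 1.0 GB = 8000.0 Mb.
Stream payload after overhead: 8000.0 / 1.07 = 7476.6 Mb.
5 min = 300 s
Total bitrate budget: 7476.6 Mb / 300 s = 24.922 Mbps.
Audio total: 128 + 224 + 384 = 736 kbps = 0.736 Mbps.
Video: 24.922 − 0.736 = 24.186 Mbps.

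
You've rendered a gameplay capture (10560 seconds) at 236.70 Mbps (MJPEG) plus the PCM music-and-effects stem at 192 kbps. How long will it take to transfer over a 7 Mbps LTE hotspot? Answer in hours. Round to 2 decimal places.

Audio: 192 kbps = 0.192 Mbps.
Total bitrate: 236.892 Mbps.
File: 236.892 Mbps × 10560 s = 2501579.5 Mb.
At 7 Mbps: 2501579.5 / 7 = 357368.5 s ≈ 99.3 hours.

99.27 hours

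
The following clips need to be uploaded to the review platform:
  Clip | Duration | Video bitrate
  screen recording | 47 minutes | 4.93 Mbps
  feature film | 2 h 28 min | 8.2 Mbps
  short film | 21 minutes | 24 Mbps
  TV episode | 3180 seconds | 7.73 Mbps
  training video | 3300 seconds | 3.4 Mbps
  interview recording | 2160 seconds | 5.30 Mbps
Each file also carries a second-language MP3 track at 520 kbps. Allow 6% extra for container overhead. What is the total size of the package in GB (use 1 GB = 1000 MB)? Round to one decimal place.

23.2 GB

Audio: 520 kbps = 0.520 Mbps.
screen recording: 5.450 Mbps × 2820 s × 1.06 = 16291.1 Mb
feature film: 8.720 Mbps × 8880 s × 1.06 = 82079.6 Mb
short film: 24.520 Mbps × 1260 s × 1.06 = 32748.9 Mb
TV episode: 8.250 Mbps × 3180 s × 1.06 = 27809.1 Mb
training video: 3.920 Mbps × 3300 s × 1.06 = 13712.2 Mb
interview recording: 5.820 Mbps × 2160 s × 1.06 = 13325.5 Mb
Total: 185966.4 Mb = 23245.8 MB.
= 23.25 GB.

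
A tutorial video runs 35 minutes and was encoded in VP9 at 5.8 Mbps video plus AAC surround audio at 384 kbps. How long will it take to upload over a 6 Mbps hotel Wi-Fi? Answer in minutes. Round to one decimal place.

35 min = 2100 s
Audio: 384 kbps = 0.384 Mbps.
Total bitrate: 6.184 Mbps.
File: 6.184 Mbps × 2100 s = 12986.4 Mb.
At 6 Mbps: 12986.4 / 6 = 2164.4 s ≈ 36.1 minutes.

36.1 minutes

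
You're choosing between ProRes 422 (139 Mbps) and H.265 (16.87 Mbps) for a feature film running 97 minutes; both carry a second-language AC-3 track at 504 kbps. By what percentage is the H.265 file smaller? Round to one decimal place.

97 min = 5820 s
Audio: 504 kbps = 0.504 Mbps.
ProRes 422: 139.504 Mbps × 5820 s = 811913.3 Mb = 101.489 GB.
H.265: 17.374 Mbps × 5820 s = 101116.7 Mb = 12.640 GB.
Reduction: (1 − 12.640/101.489) × 100 = 87.55%.

87.5%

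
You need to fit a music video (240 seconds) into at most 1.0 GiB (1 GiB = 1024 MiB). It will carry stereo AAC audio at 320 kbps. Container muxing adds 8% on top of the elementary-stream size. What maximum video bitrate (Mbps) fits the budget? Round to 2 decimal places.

32.82 Mbps

Budget: 1.0 GiB = 8589.9 Mb.
Stream payload after overhead: 8589.9 / 1.08 = 7953.6 Mb.
Total bitrate budget: 7953.6 Mb / 240 s = 33.140 Mbps.
Audio: 320 kbps = 0.320 Mbps.
Video: 33.140 − 0.320 = 32.820 Mbps.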